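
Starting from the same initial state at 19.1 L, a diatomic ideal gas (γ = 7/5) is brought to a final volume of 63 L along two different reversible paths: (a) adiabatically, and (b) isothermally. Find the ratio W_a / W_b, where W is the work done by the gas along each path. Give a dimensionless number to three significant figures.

W_a / W_b ≈ 0.795

Path (a) adiabatic: W = P₁V₁(1 − (V₁/V₂)^(γ−1))/(γ−1) → W_a/(P₁V₁) = 0.949.
Path (b) isothermal: W = P₁V₁ ln(V₂/V₁) → W_b/(P₁V₁) = 1.193.
W_a / W_b = 0.949 / 1.193 = 0.7952.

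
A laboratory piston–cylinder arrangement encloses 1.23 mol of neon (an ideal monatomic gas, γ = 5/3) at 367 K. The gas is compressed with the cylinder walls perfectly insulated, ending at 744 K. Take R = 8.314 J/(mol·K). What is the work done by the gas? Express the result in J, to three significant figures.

W ≈ -5780 J

Adiabatic ⇒ Q = 0, so W_by = −ΔU = nCᵥ(T₁ − T₂).
Cᵥ = 3R/2 = 12.47 J/(mol·K).
W = (1.23)(12.47)(367 − 744) = -5783 J.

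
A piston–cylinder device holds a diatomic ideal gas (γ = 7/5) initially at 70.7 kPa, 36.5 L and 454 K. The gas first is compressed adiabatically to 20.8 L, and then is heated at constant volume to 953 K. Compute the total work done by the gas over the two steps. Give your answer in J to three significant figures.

W_total ≈ -1630 J

Step 1 (adiabatic): W = (P₁V₁ − P₂V₂)/(γ−1) = (2581 − 3231)/0.4 = -1627 J.
Step 2 (isochoric): W = 0 (constant volume).
W_total = -1627 + 0 = -1627 J.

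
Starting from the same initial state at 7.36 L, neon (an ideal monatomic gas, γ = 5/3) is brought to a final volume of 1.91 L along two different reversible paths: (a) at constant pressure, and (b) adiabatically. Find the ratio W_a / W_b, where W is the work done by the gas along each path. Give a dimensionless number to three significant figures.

Path (a) isobaric: W = P₁(V₂ − V₁) → W_a/(P₁V₁) = -0.7405.
Path (b) adiabatic: W = P₁V₁(1 − (V₁/V₂)^(γ−1))/(γ−1) → W_b/(P₁V₁) = -2.187.
W_a / W_b = -0.7405 / -2.187 = 0.3386.

W_a / W_b ≈ 0.339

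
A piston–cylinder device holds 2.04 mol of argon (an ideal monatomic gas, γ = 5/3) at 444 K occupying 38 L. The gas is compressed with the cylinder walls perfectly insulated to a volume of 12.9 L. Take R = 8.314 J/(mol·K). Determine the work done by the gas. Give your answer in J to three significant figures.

W ≈ -11900 J

Adiabatic: TV^(γ−1) = const with γ = 5/3.
T₂ = T₁ (V₁/V₂)^(γ−1) = 444 × (38/12.9)^0.667 = 444 × 2.055 = 912.4 K.
W_by = nCᵥ(T₁ − T₂) = (2.04)(12.47)(444 − 912.4) = -11916 J.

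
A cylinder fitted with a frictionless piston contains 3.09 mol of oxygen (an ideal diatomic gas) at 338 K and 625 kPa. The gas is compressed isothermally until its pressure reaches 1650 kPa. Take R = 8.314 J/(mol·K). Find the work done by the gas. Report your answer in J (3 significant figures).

W ≈ -8430 J

Isothermal process: W = nRT ln(V₂/V₁) = nRT ln(P₁/P₂).
W = (3.09)(8.314)(338) × ln(625/1650)
  = 8683 × ln(0.3788) = 8683 × -0.9708
W_by_gas = -8430 J.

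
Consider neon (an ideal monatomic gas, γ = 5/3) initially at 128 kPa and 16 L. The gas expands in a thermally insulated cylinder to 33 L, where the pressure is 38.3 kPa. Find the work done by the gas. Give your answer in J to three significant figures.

Adiabatic: W = (P₁V₁ − P₂V₂)/(γ − 1) with γ = 5/3.
P₁V₁ = 2048 J, P₂V₂ = 1264 J.
W = (2048 − 1264) / 0.6667 = 1176 J.

W ≈ 1180 J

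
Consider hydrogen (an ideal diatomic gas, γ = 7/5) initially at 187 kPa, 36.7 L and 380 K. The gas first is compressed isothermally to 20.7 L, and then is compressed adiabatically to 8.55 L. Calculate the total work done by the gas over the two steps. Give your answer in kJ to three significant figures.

W_total ≈ -11.2 kJ

Step 1 (isothermal): W = P₁V₁ ln(V₂/V₁) = (6863) ln(20.7/36.7) = -3930 J.
After step 1: P = 331.5 kPa, V = 20.7 L, T = 380 K.
Step 2 (adiabatic): W = (P₁V₁ − P₂V₂)/(γ−1) = (6863 − 9775)/0.4 = -7280 J.
W_total = -3930 − 7280 = -11210 J.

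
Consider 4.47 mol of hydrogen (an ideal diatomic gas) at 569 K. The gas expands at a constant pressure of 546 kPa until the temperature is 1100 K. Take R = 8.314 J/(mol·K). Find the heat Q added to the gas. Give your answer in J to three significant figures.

Q ≈ 69100 J

Isobaric: W = nRΔT = (4.47)(8.314)(531) = 19734 J.
ΔU = nCᵥΔT with Cᵥ = 5R/2: ΔU = (4.47)(20.79)(531) = 49335 J.
Q = ΔU + W = 49335 + 19734 = 69069 J.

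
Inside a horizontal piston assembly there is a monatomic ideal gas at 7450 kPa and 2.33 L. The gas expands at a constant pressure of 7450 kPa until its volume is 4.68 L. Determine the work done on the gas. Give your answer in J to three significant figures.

W ≈ -17500 J

Isobaric: W = P ΔV.
W = (7450 kPa)(4.68 − 2.33 L) = (7450)(2.35) = 17507 J.
Work on gas = −W_by = -17507 J.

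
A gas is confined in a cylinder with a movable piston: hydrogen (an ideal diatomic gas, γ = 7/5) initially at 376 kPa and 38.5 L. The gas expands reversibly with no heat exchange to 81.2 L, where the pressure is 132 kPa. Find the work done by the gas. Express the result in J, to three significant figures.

Adiabatic: W = (P₁V₁ − P₂V₂)/(γ − 1) with γ = 7/5.
P₁V₁ = 14476 J, P₂V₂ = 10718 J.
W = (14476 − 10718) / 0.4 = 9394 J.

W ≈ 9390 J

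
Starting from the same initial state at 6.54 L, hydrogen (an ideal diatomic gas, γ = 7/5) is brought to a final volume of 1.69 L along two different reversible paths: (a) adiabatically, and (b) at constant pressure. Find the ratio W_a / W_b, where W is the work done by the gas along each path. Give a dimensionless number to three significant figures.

W_a / W_b ≈ 2.42

Path (a) adiabatic: W = P₁V₁(1 − (V₁/V₂)^(γ−1))/(γ−1) → W_a/(P₁V₁) = -1.796.
Path (b) isobaric: W = P₁(V₂ − V₁) → W_b/(P₁V₁) = -0.7416.
W_a / W_b = -1.796 / -0.7416 = 2.421.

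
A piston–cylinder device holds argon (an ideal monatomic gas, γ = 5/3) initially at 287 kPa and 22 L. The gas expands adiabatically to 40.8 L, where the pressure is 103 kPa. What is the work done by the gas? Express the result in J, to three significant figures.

Adiabatic: W = (P₁V₁ − P₂V₂)/(γ − 1) with γ = 5/3.
P₁V₁ = 6314 J, P₂V₂ = 4202 J.
W = (6314 − 4202) / 0.6667 = 3167 J.

W ≈ 3170 J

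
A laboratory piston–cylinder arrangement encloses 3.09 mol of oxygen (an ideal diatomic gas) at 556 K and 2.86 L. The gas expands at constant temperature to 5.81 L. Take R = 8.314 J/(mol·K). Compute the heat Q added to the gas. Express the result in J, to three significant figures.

Q ≈ 10100 J

Isothermal ⇒ ΔU = 0, so Q = W = nRT ln(V₂/V₁).
Q = (3.09)(8.314)(556) ln(5.81/2.86) = 14284 × 0.7088 = 10124 J.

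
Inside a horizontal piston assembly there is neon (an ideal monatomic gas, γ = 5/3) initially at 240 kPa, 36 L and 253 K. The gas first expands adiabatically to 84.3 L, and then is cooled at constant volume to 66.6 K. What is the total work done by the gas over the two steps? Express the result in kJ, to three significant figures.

W_total ≈ 5.61 kJ

Step 1 (adiabatic): W = (P₁V₁ − P₂V₂)/(γ−1) = (8640 − 4900)/0.667 = 5611 J.
Step 2 (isochoric): W = 0 (constant volume).
W_total = 5611 + 0 = 5611 J.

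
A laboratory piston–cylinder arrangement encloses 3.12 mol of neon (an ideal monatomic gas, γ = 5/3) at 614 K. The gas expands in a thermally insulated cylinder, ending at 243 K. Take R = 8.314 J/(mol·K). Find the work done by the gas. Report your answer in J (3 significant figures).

W ≈ 14400 J

Adiabatic ⇒ Q = 0, so W_by = −ΔU = nCᵥ(T₁ − T₂).
Cᵥ = 3R/2 = 12.47 J/(mol·K).
W = (3.12)(12.47)(614 − 243) = 14435 J.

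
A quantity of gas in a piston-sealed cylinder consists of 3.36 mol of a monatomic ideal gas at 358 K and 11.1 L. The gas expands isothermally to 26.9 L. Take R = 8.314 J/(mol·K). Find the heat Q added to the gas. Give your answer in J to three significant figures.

Q ≈ 8850 J

Isothermal ⇒ ΔU = 0, so Q = W = nRT ln(V₂/V₁).
Q = (3.36)(8.314)(358) ln(26.9/11.1) = 10001 × 0.8852 = 8852 J.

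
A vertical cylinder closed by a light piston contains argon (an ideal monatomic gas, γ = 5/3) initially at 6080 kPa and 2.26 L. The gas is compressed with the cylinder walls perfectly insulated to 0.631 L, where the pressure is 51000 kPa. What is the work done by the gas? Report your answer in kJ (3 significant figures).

Adiabatic: W = (P₁V₁ − P₂V₂)/(γ − 1) with γ = 5/3.
P₁V₁ = 13741 J, P₂V₂ = 32181 J.
W = (13741 − 32181) / 0.6667 = -27660 J.

W ≈ -27.7 kJ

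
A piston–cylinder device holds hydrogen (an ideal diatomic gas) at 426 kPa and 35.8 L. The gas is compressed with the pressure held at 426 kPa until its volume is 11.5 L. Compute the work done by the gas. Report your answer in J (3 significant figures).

W ≈ -10400 J

Isobaric: W = P ΔV.
W = (426 kPa)(11.5 − 35.8 L) = (426)(-24.3) = -10352 J.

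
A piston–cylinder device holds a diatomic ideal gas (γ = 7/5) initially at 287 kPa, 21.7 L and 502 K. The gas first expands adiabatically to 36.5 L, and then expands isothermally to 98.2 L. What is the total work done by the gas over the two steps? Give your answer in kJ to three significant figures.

W_total ≈ 7.93 kJ

Step 1 (adiabatic): W = (P₁V₁ − P₂V₂)/(γ−1) = (6228 − 5058)/0.4 = 2924 J.
After step 1: P = 138.6 kPa, V = 36.5 L, T = 407.7 K.
Step 2 (isothermal): W = P₁V₁ ln(V₂/V₁) = (5058) ln(98.2/36.5) = 5006 J.
W_total = 2924 + 5006 = 7930 J.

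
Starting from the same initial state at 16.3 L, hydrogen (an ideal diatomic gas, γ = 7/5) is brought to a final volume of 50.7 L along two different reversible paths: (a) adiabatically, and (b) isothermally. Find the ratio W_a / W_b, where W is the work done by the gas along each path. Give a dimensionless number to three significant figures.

Path (a) adiabatic: W = P₁V₁(1 − (V₁/V₂)^(γ−1))/(γ−1) → W_a/(P₁V₁) = 0.9121.
Path (b) isothermal: W = P₁V₁ ln(V₂/V₁) → W_b/(P₁V₁) = 1.135.
W_a / W_b = 0.9121 / 1.135 = 0.8038.

W_a / W_b ≈ 0.804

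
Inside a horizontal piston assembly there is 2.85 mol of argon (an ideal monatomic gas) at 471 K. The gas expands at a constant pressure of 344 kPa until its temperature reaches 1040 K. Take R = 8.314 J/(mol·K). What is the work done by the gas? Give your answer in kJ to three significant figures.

W ≈ 13.5 kJ

Isobaric: W = P ΔV = nR ΔT.
W = (2.85)(8.314)(1040 − 471) = 13482 J.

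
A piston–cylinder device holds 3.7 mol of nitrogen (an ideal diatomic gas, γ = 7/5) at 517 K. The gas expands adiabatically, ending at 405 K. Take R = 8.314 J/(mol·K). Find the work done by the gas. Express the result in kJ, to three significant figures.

Adiabatic ⇒ Q = 0, so W_by = −ΔU = nCᵥ(T₁ − T₂).
Cᵥ = 5R/2 = 20.79 J/(mol·K).
W = (3.7)(20.79)(517 − 405) = 8613 J.

W ≈ 8.61 kJ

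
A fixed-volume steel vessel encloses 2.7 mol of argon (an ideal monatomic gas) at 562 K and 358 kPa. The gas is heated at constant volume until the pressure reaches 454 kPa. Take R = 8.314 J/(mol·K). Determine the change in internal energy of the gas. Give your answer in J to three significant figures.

Constant volume ⇒ W = 0, so Q = ΔU = nCᵥΔT with Cᵥ = 3R/2 = 12.47 J/(mol·K).
At constant V, T₂/T₁ = P₂/P₁ ⇒ ΔT = T₁(P₂/P₁ − 1) = 562·(454/358 − 1) = 150.7 K.
ΔU = (2.7)(12.47)(150.7) = 5074 J.

ΔU ≈ 5070 J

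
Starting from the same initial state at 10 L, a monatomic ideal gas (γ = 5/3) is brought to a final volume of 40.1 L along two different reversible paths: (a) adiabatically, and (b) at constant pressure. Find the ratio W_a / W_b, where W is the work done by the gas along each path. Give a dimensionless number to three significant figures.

Path (a) adiabatic: W = P₁V₁(1 − (V₁/V₂)^(γ−1))/(γ−1) → W_a/(P₁V₁) = 0.9057.
Path (b) isobaric: W = P₁(V₂ − V₁) → W_b/(P₁V₁) = 3.01.
W_a / W_b = 0.9057 / 3.01 = 0.3009.

W_a / W_b ≈ 0.301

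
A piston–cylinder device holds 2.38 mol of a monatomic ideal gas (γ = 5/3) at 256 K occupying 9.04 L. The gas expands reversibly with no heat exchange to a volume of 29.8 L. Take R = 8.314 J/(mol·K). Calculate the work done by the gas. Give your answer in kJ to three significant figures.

Adiabatic: TV^(γ−1) = const with γ = 5/3.
T₂ = T₁ (V₁/V₂)^(γ−1) = 256 × (9.04/29.8)^0.667 = 256 × 0.4515 = 115.6 K.
W_by = nCᵥ(T₁ − T₂) = (2.38)(12.47)(256 − 115.6) = 4168 J.

W ≈ 4.17 kJ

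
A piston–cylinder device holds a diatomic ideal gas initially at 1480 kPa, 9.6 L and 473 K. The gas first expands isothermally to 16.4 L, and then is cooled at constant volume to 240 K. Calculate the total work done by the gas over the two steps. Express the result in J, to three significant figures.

Step 1 (isothermal): W = P₁V₁ ln(V₂/V₁) = (14208) ln(16.4/9.6) = 7609 J.
Step 2 (isochoric): W = 0 (constant volume).
W_total = 7609 + 0 = 7609 J.

W_total ≈ 7610 J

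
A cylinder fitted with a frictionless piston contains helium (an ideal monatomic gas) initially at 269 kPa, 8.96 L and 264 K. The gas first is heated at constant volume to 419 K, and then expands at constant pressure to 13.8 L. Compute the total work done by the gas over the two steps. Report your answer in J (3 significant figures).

Step 1 (isochoric): W = 0 (constant volume).
After step 1: P = 426.9 kPa (V unchanged).
Step 2 (isobaric): W = PΔV = (426.9 kPa)(13.8 − 8.96 L) = 2066 J.
W_total = 0 + 2066 = 2066 J.

W_total ≈ 2070 J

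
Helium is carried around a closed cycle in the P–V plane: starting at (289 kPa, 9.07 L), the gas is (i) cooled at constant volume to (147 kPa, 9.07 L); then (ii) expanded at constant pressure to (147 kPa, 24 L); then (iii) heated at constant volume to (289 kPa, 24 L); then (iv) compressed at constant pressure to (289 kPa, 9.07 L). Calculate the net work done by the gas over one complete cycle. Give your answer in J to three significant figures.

W_net ≈ -2120 J

Constant-volume legs do no work.
W(ii) = (147)(24 − 9.07) = 2195 J; W(iv) = (289)(9.07 − 24) = -4315 J.
W_net = 2195 − 4315 = -2120 J (the counter-clockwise enclosed area).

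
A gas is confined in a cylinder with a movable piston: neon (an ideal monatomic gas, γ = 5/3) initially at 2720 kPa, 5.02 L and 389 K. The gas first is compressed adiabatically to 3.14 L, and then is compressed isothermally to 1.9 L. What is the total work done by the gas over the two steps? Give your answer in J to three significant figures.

W_total ≈ -16900 J

Step 1 (adiabatic): W = (P₁V₁ − P₂V₂)/(γ−1) = (13654 − 18669)/0.667 = -7522 J.
After step 1: P = 5946 kPa, V = 3.14 L, T = 531.9 K.
Step 2 (isothermal): W = P₁V₁ ln(V₂/V₁) = (18669) ln(1.9/3.14) = -9379 J.
W_total = -7522 − 9379 = -16901 J.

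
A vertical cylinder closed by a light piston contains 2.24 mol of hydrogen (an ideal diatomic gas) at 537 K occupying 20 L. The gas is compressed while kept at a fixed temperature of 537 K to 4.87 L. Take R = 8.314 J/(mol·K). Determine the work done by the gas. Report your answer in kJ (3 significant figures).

Isothermal: W = nRT ln(V₂/V₁).
W = (2.24)(8.314)(537) × ln(4.87/20)
  = 10001 × -1.413
W_by_gas = -14127 J.

W ≈ -14.1 kJ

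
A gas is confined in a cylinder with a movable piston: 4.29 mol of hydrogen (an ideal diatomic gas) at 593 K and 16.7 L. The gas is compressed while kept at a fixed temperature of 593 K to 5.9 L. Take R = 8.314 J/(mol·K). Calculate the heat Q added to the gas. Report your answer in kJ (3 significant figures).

Isothermal ⇒ ΔU = 0, so Q = W = nRT ln(V₂/V₁).
Q = (4.29)(8.314)(593) ln(5.9/16.7) = 21151 × -1.04 = -22006 J.

Q ≈ -22.0 kJ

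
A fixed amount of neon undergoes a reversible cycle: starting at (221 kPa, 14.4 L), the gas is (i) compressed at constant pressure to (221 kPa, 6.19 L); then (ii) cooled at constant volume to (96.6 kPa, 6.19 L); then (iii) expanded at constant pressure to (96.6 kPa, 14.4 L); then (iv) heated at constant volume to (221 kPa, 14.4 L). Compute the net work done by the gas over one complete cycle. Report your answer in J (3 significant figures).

Constant-volume legs do no work.
W(i) = (221)(6.19 − 14.4) = -1814 J; W(iii) = (96.6)(14.4 − 6.19) = 793.1 J.
W_net = -1814 + 793.1 = -1021 J (the counter-clockwise enclosed area).

W_net ≈ -1020 J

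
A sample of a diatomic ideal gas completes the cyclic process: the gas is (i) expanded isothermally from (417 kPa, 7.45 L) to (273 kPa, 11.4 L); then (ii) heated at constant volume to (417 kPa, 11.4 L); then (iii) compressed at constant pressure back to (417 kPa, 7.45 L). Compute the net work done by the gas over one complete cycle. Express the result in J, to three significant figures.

W_net ≈ -326 J

Leg (i): W = PᵢVᵢ ln(V_f/Vᵢ) = (3107) ln(11.4/7.45) = 1322 J.
Leg (ii): W = 0.
Leg (iii): W = PΔV = (417)(7.45 − 11.4) = -1647 J.
W_net = 1322 − 1647 = -325.6 J.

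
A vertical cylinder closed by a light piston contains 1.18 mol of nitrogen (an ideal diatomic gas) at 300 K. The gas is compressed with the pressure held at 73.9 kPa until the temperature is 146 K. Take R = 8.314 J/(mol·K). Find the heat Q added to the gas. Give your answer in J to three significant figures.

Isobaric: W = nRΔT = (1.18)(8.314)(-154) = -1511 J.
ΔU = nCᵥΔT with Cᵥ = 5R/2: ΔU = (1.18)(20.79)(-154) = -3777 J.
Q = ΔU + W = -3777 − 1511 = -5288 J.

Q ≈ -5290 J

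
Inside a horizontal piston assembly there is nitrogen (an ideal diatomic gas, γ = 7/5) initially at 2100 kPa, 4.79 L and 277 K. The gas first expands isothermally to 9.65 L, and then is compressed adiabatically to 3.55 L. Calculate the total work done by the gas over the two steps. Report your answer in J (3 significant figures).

Step 1 (isothermal): W = P₁V₁ ln(V₂/V₁) = (10059) ln(9.65/4.79) = 7046 J.
After step 1: P = 1042 kPa, V = 9.65 L, T = 277 K.
Step 2 (adiabatic): W = (P₁V₁ − P₂V₂)/(γ−1) = (10059 − 15006)/0.4 = -12368 J.
W_total = 7046 − 12368 = -5323 J.

W_total ≈ -5320 J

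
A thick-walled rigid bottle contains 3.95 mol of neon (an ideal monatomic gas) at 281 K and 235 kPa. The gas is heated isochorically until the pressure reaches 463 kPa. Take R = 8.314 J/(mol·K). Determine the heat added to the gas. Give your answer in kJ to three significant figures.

Constant volume ⇒ W = 0, so Q = ΔU = nCᵥΔT with Cᵥ = 3R/2 = 12.47 J/(mol·K).
At constant V, T₂/T₁ = P₂/P₁ ⇒ ΔT = T₁(P₂/P₁ − 1) = 281·(463/235 − 1) = 272.6 K.
ΔU = (3.95)(12.47)(272.6) = 13430 J.

Q ≈ 13.4 kJ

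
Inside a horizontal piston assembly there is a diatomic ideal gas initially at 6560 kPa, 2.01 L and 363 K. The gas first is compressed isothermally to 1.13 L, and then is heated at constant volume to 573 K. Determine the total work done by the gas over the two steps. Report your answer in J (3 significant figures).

Step 1 (isothermal): W = P₁V₁ ln(V₂/V₁) = (13186) ln(1.13/2.01) = -7594 J.
Step 2 (isochoric): W = 0 (constant volume).
W_total = -7594 + 0 = -7594 J.

W_total ≈ -7590 J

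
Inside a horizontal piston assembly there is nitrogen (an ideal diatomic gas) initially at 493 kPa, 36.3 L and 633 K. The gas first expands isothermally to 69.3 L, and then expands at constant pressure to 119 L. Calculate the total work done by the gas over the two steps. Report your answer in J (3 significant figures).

W_total ≈ 24400 J

Step 1 (isothermal): W = P₁V₁ ln(V₂/V₁) = (17896) ln(69.3/36.3) = 11572 J.
After step 1: P = 258.2 kPa, V = 69.3 L, T = 633 K.
Step 2 (isobaric): W = PΔV = (258.2 kPa)(119 − 69.3 L) = 12834 J.
W_total = 11572 + 12834 = 24406 J.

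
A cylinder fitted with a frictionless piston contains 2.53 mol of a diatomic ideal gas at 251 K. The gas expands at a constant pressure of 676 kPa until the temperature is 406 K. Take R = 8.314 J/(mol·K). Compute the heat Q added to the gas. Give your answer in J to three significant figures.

Q ≈ 11400 J

Isobaric: W = nRΔT = (2.53)(8.314)(155) = 3260 J.
ΔU = nCᵥΔT with Cᵥ = 5R/2: ΔU = (2.53)(20.79)(155) = 8151 J.
Q = ΔU + W = 8151 + 3260 = 11411 J.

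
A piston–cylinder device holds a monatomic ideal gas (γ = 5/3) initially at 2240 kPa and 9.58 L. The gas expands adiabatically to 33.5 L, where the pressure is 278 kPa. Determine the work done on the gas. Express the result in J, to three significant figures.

W ≈ -18200 J

Adiabatic: W = (P₁V₁ − P₂V₂)/(γ − 1) with γ = 5/3.
P₁V₁ = 21459 J, P₂V₂ = 9313 J.
W = (21459 − 9313) / 0.6667 = 18219 J.
Work on gas = −W_by = -18219 J.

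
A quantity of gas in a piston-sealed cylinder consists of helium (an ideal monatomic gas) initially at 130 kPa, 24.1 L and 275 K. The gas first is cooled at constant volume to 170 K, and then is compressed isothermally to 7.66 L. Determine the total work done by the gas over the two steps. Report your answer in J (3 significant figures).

W_total ≈ -2220 J

Step 1 (isochoric): W = 0 (constant volume).
After step 1: P = 80.36 kPa (V unchanged).
Step 2 (isothermal): W = P₁V₁ ln(V₂/V₁) = (1937) ln(7.66/24.1) = -2220 J.
W_total = 0 − 2220 = -2220 J.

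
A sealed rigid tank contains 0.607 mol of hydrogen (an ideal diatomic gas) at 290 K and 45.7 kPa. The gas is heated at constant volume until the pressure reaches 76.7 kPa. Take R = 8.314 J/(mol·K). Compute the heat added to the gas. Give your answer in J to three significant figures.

Q ≈ 2480 J

Constant volume ⇒ W = 0, so Q = ΔU = nCᵥΔT with Cᵥ = 5R/2 = 20.79 J/(mol·K).
At constant V, T₂/T₁ = P₂/P₁ ⇒ ΔT = T₁(P₂/P₁ − 1) = 290·(76.7/45.7 − 1) = 196.7 K.
ΔU = (0.607)(20.79)(196.7) = 2482 J.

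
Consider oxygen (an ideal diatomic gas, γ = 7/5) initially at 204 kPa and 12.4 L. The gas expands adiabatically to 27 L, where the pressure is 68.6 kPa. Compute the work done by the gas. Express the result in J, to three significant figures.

Adiabatic: W = (P₁V₁ − P₂V₂)/(γ − 1) with γ = 7/5.
P₁V₁ = 2530 J, P₂V₂ = 1852 J.
W = (2530 − 1852) / 0.4 = 1694 J.

W ≈ 1690 J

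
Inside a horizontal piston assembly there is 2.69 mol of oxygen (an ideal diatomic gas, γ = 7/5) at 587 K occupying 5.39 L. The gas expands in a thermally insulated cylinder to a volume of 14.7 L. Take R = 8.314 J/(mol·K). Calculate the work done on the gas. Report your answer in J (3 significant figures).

W ≈ -10800 J

Adiabatic: TV^(γ−1) = const with γ = 7/5.
T₂ = T₁ (V₁/V₂)^(γ−1) = 587 × (5.39/14.7)^0.4 = 587 × 0.6694 = 393 K.
W_by = nCᵥ(T₁ − T₂) = (2.69)(20.79)(587 − 393) = 10849 J.
Work on gas = −W_by = -10849 J.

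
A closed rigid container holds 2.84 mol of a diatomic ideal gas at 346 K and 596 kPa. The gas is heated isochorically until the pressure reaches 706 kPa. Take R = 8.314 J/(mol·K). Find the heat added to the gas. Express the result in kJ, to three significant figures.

Q ≈ 3.77 kJ

Constant volume ⇒ W = 0, so Q = ΔU = nCᵥΔT with Cᵥ = 5R/2 = 20.79 J/(mol·K).
At constant V, T₂/T₁ = P₂/P₁ ⇒ ΔT = T₁(P₂/P₁ − 1) = 346·(706/596 − 1) = 63.86 K.
ΔU = (2.84)(20.79)(63.86) = 3770 J.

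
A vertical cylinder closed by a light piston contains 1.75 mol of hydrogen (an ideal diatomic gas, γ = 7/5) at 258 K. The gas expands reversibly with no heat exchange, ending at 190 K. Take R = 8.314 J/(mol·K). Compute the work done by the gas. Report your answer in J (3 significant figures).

Adiabatic ⇒ Q = 0, so W_by = −ΔU = nCᵥ(T₁ − T₂).
Cᵥ = 5R/2 = 20.79 J/(mol·K).
W = (1.75)(20.79)(258 − 190) = 2473 J.

W ≈ 2470 J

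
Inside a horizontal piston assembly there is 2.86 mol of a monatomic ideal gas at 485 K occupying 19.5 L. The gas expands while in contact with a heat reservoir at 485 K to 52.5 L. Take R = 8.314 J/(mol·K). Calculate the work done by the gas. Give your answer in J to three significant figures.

W ≈ 11400 J

Isothermal: W = nRT ln(V₂/V₁).
W = (2.86)(8.314)(485) × ln(52.5/19.5)
  = 11532 × 0.9904
W_by_gas = 11422 J.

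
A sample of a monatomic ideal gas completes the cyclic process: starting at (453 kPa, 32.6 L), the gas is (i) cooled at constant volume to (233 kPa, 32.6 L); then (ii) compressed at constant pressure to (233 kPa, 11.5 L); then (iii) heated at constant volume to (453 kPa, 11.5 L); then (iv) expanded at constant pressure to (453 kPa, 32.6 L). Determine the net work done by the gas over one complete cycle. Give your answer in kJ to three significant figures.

W_net ≈ 4.64 kJ

Constant-volume legs do no work.
W(ii) = (233)(11.5 − 32.6) = -4916 J; W(iv) = (453)(32.6 − 11.5) = 9558 J.
W_net = -4916 + 9558 = 4642 J (the clockwise enclosed area).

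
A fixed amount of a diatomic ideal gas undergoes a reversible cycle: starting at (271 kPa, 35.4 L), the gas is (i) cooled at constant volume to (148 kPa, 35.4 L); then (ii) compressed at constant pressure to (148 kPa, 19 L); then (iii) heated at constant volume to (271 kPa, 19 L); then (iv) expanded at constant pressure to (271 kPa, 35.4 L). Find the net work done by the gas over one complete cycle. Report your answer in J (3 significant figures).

Constant-volume legs do no work.
W(ii) = (148)(19 − 35.4) = -2427 J; W(iv) = (271)(35.4 − 19) = 4444 J.
W_net = -2427 + 4444 = 2017 J (the clockwise enclosed area).

W_net ≈ 2020 J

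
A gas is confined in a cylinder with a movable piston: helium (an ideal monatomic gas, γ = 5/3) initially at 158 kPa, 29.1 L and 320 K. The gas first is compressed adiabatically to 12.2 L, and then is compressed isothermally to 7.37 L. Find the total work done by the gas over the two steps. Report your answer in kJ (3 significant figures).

Step 1 (adiabatic): W = (P₁V₁ − P₂V₂)/(γ−1) = (4598 − 8208)/0.667 = -5415 J.
After step 1: P = 672.8 kPa, V = 12.2 L, T = 571.3 K.
Step 2 (isothermal): W = P₁V₁ ln(V₂/V₁) = (8208) ln(7.37/12.2) = -4137 J.
W_total = -5415 − 4137 = -9552 J.

W_total ≈ -9.55 kJ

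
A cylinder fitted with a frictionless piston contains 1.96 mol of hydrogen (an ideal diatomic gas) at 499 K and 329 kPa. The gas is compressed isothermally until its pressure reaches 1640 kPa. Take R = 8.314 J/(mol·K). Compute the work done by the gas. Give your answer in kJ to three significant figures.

Isothermal process: W = nRT ln(V₂/V₁) = nRT ln(P₁/P₂).
W = (1.96)(8.314)(499) × ln(329/1640)
  = 8131 × ln(0.2006) = 8131 × -1.606
W_by_gas = -13062 J.

W ≈ -13.1 kJ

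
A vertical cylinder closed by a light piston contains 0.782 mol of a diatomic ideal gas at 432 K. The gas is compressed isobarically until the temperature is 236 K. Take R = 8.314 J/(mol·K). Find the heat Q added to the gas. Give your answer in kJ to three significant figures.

Q ≈ -4.46 kJ

Isobaric: W = nRΔT = (0.782)(8.314)(-196) = -1274 J.
ΔU = nCᵥΔT with Cᵥ = 5R/2: ΔU = (0.782)(20.79)(-196) = -3186 J.
Q = ΔU + W = -3186 − 1274 = -4460 J.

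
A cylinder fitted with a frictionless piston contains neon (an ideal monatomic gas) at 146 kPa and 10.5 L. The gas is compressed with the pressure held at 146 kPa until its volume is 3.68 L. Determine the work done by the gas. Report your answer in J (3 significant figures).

W ≈ -996 J

Isobaric: W = P ΔV.
W = (146 kPa)(3.68 − 10.5 L) = (146)(-6.82) = -995.7 J.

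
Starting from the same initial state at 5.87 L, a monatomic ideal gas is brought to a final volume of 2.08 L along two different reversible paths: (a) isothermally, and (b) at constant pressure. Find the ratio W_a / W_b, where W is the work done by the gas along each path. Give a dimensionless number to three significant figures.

W_a / W_b ≈ 1.61

Path (a) isothermal: W = P₁V₁ ln(V₂/V₁) → W_a/(P₁V₁) = -1.037.
Path (b) isobaric: W = P₁(V₂ − V₁) → W_b/(P₁V₁) = -0.6457.
W_a / W_b = -1.037 / -0.6457 = 1.607.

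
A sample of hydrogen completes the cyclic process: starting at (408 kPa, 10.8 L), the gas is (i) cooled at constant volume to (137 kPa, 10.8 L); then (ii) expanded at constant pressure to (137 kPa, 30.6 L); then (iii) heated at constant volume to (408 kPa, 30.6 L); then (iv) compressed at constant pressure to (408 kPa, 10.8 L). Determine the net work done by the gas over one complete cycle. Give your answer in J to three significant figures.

Constant-volume legs do no work.
W(ii) = (137)(30.6 − 10.8) = 2713 J; W(iv) = (408)(10.8 − 30.6) = -8078 J.
W_net = 2713 − 8078 = -5366 J (the counter-clockwise enclosed area).

W_net ≈ -5370 J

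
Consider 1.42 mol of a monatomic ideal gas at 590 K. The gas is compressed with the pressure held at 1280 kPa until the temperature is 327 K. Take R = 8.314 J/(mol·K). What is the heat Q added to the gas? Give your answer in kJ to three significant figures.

Isobaric: W = nRΔT = (1.42)(8.314)(-263) = -3105 J.
ΔU = nCᵥΔT with Cᵥ = 3R/2: ΔU = (1.42)(12.47)(-263) = -4657 J.
Q = ΔU + W = -4657 − 3105 = -7762 J.

Q ≈ -7.76 kJ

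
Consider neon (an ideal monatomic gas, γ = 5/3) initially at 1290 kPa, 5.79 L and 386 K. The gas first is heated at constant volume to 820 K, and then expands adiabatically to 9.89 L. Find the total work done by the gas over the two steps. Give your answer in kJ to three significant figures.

Step 1 (isochoric): W = 0 (constant volume).
After step 1: P = 2740 kPa (V unchanged).
Step 2 (adiabatic): W = (P₁V₁ − P₂V₂)/(γ−1) = (15867 − 11104)/0.667 = 7144 J.
W_total = 0 + 7144 = 7144 J.

W_total ≈ 7.14 kJ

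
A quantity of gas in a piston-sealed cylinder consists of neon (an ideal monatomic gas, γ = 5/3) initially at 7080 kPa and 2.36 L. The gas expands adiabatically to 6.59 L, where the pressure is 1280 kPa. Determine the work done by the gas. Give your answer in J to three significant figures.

Adiabatic: W = (P₁V₁ − P₂V₂)/(γ − 1) with γ = 5/3.
P₁V₁ = 16709 J, P₂V₂ = 8435 J.
W = (16709 − 8435) / 0.6667 = 12410 J.

W ≈ 12400 J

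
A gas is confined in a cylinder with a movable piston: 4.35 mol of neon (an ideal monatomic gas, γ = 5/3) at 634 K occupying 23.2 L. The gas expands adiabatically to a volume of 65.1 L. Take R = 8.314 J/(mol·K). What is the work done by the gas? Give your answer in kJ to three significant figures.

W ≈ 17.1 kJ

Adiabatic: TV^(γ−1) = const with γ = 5/3.
T₂ = T₁ (V₁/V₂)^(γ−1) = 634 × (23.2/65.1)^0.667 = 634 × 0.5027 = 318.7 K.
W_by = nCᵥ(T₁ − T₂) = (4.35)(12.47)(634 − 318.7) = 17106 J.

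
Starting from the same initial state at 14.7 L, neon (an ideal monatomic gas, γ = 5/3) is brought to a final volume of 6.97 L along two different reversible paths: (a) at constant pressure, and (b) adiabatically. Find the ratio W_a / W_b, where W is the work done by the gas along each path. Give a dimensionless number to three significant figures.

W_a / W_b ≈ 0.544

Path (a) isobaric: W = P₁(V₂ − V₁) → W_a/(P₁V₁) = -0.5259.
Path (b) adiabatic: W = P₁V₁(1 − (V₁/V₂)^(γ−1))/(γ−1) → W_b/(P₁V₁) = -0.9669.
W_a / W_b = -0.5259 / -0.9669 = 0.5439.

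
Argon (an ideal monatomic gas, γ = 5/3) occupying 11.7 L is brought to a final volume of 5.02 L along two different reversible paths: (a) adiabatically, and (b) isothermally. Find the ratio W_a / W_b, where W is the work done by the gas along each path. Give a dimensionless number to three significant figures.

Path (a) adiabatic: W = P₁V₁(1 − (V₁/V₂)^(γ−1))/(γ−1) → W_a/(P₁V₁) = -1.137.
Path (b) isothermal: W = P₁V₁ ln(V₂/V₁) → W_b/(P₁V₁) = -0.8462.
W_a / W_b = -1.137 / -0.8462 = 1.343.

W_a / W_b ≈ 1.34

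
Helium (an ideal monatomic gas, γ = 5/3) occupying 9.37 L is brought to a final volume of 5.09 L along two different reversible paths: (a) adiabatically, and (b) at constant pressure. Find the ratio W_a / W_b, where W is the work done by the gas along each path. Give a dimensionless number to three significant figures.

Path (a) adiabatic: W = P₁V₁(1 − (V₁/V₂)^(γ−1))/(γ−1) → W_a/(P₁V₁) = -0.7531.
Path (b) isobaric: W = P₁(V₂ − V₁) → W_b/(P₁V₁) = -0.4568.
W_a / W_b = -0.7531 / -0.4568 = 1.649.

W_a / W_b ≈ 1.65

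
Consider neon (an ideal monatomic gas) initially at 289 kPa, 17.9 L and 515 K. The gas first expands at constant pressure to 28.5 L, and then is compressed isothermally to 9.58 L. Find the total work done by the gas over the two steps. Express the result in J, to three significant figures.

W_total ≈ -5920 J

Step 1 (isobaric): W = PΔV = (289 kPa)(28.5 − 17.9 L) = 3063 J.
After step 1: P = 289 kPa, V = 28.5 L, T = 820 K.
Step 2 (isothermal): W = P₁V₁ ln(V₂/V₁) = (8236) ln(9.58/28.5) = -8980 J.
W_total = 3063 − 8980 = -5916 J.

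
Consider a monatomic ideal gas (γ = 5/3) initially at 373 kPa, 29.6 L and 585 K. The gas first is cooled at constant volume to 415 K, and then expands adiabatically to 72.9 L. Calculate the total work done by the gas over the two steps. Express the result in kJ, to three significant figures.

Step 1 (isochoric): W = 0 (constant volume).
After step 1: P = 264.6 kPa (V unchanged).
Step 2 (adiabatic): W = (P₁V₁ − P₂V₂)/(γ−1) = (7832 − 4295)/0.667 = 5306 J.
W_total = 0 + 5306 = 5306 J.

W_total ≈ 5.31 kJ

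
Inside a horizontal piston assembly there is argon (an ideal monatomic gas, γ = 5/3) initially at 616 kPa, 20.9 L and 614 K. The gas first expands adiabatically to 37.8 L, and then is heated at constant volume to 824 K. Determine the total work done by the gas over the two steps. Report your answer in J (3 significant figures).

W_total ≈ 6300 J

Step 1 (adiabatic): W = (P₁V₁ − P₂V₂)/(γ−1) = (12874 − 8673)/0.667 = 6302 J.
Step 2 (isochoric): W = 0 (constant volume).
W_total = 6302 + 0 = 6302 J.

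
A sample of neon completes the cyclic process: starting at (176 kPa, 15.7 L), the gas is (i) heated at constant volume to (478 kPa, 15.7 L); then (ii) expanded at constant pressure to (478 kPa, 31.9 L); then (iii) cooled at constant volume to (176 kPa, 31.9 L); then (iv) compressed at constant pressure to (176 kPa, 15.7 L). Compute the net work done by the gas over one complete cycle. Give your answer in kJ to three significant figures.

W_net ≈ 4.89 kJ

Constant-volume legs do no work.
W(ii) = (478)(31.9 − 15.7) = 7744 J; W(iv) = (176)(15.7 − 31.9) = -2851 J.
W_net = 7744 − 2851 = 4892 J (the clockwise enclosed area).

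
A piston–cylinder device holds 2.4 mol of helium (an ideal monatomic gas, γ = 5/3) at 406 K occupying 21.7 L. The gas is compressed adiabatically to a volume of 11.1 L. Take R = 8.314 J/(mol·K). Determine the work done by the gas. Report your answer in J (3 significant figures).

Adiabatic: TV^(γ−1) = const with γ = 5/3.
T₂ = T₁ (V₁/V₂)^(γ−1) = 406 × (21.7/11.1)^0.667 = 406 × 1.563 = 634.8 K.
W_by = nCᵥ(T₁ − T₂) = (2.4)(12.47)(406 − 634.8) = -6847 J.

W ≈ -6850 J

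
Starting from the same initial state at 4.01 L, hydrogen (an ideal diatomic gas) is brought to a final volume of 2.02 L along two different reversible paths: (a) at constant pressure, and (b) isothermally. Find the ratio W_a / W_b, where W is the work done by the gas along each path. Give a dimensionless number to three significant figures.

Path (a) isobaric: W = P₁(V₂ − V₁) → W_a/(P₁V₁) = -0.4963.
Path (b) isothermal: W = P₁V₁ ln(V₂/V₁) → W_b/(P₁V₁) = -0.6857.
W_a / W_b = -0.4963 / -0.6857 = 0.7237.

W_a / W_b ≈ 0.724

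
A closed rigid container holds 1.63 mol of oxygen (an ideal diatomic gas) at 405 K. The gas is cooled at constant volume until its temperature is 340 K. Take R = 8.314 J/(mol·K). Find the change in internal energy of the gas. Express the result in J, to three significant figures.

ΔU ≈ -2200 J

Constant volume ⇒ W = 0, so Q = ΔU = nCᵥΔT with Cᵥ = 5R/2 = 20.79 J/(mol·K).
ΔU = (1.63)(20.79)(340 − 405) = -2202 J.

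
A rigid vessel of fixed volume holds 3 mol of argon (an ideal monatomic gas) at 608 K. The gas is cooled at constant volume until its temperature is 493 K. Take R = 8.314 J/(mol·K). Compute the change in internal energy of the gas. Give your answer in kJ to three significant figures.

Constant volume ⇒ W = 0, so Q = ΔU = nCᵥΔT with Cᵥ = 3R/2 = 12.47 J/(mol·K).
ΔU = (3)(12.47)(493 − 608) = -4302 J.

ΔU ≈ -4.30 kJ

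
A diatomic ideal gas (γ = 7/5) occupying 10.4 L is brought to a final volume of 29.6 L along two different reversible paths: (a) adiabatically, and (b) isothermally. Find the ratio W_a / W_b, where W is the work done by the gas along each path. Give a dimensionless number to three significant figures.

W_a / W_b ≈ 0.817

Path (a) adiabatic: W = P₁V₁(1 − (V₁/V₂)^(γ−1))/(γ−1) → W_a/(P₁V₁) = 0.8547.
Path (b) isothermal: W = P₁V₁ ln(V₂/V₁) → W_b/(P₁V₁) = 1.046.
W_a / W_b = 0.8547 / 1.046 = 0.8172.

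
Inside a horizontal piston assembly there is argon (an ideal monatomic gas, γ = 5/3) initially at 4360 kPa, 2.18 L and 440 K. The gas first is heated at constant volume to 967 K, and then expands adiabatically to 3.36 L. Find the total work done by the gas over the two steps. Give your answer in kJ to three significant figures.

W_total ≈ 7.85 kJ

Step 1 (isochoric): W = 0 (constant volume).
After step 1: P = 9582 kPa (V unchanged).
Step 2 (adiabatic): W = (P₁V₁ − P₂V₂)/(γ−1) = (20889 − 15655)/0.667 = 7850 J.
W_total = 0 + 7850 = 7850 J.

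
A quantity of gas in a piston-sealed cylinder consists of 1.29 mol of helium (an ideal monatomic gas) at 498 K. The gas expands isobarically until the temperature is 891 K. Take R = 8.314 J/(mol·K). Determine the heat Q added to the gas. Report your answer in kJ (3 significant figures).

Isobaric: W = nRΔT = (1.29)(8.314)(393) = 4215 J.
ΔU = nCᵥΔT with Cᵥ = 3R/2: ΔU = (1.29)(12.47)(393) = 6322 J.
Q = ΔU + W = 6322 + 4215 = 10537 J.

Q ≈ 10.5 kJ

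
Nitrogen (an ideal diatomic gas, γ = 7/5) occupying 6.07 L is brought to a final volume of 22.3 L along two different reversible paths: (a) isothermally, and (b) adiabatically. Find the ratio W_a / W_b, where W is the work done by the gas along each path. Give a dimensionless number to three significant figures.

W_a / W_b ≈ 1.28

Path (a) isothermal: W = P₁V₁ ln(V₂/V₁) → W_a/(P₁V₁) = 1.301.
Path (b) adiabatic: W = P₁V₁(1 − (V₁/V₂)^(γ−1))/(γ−1) → W_b/(P₁V₁) = 1.014.
W_a / W_b = 1.301 / 1.014 = 1.283.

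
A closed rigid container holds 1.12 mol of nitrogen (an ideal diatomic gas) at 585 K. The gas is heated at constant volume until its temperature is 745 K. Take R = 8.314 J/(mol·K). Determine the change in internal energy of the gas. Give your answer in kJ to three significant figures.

Constant volume ⇒ W = 0, so Q = ΔU = nCᵥΔT with Cᵥ = 5R/2 = 20.79 J/(mol·K).
ΔU = (1.12)(20.79)(745 − 585) = 3725 J.

ΔU ≈ 3.72 kJ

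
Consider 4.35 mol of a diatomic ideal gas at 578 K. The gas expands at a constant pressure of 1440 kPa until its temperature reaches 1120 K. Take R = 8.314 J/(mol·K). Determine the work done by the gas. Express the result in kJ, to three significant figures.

W ≈ 19.6 kJ

Isobaric: W = P ΔV = nR ΔT.
W = (4.35)(8.314)(1120 − 578) = 19602 J.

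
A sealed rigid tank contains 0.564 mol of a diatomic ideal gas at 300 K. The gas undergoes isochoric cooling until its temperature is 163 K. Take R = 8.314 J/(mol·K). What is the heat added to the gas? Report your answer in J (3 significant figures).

Q ≈ -1610 J

Constant volume ⇒ W = 0, so Q = ΔU = nCᵥΔT with Cᵥ = 5R/2 = 20.79 J/(mol·K).
ΔU = (0.564)(20.79)(163 − 300) = -1606 J.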